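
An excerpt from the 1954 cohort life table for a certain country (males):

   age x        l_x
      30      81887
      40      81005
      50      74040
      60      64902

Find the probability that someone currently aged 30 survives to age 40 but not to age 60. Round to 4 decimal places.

This is the probability of reaching 40 but not 60, conditional on being alive at 30: (l_40 − l_60) / l_30.
= (81005 − 64902) / 81887 = 16103 / 81887 = 0.196649.

0.1966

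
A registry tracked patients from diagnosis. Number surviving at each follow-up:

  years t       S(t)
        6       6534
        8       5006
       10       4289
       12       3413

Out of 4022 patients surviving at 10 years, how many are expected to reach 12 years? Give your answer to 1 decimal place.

The relevant probability is 3413/4289 = 0.795757.
Expected number = 4022 × 0.795757 = 3200.5.

3200.5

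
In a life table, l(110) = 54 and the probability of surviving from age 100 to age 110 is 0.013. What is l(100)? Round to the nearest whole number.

4154

l(100) = l(110) / p = 54 / 0.013 = 4154.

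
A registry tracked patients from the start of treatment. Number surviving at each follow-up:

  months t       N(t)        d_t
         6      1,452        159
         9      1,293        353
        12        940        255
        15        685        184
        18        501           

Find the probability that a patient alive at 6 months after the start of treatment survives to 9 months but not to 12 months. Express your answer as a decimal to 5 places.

This is the probability of reaching 9 but not 12, conditional on being alive at 6: (N(9) − N(12)) / N(6).
= (1,293 − 940) / 1,452 = 353 / 1,452 = 0.243113.

0.24311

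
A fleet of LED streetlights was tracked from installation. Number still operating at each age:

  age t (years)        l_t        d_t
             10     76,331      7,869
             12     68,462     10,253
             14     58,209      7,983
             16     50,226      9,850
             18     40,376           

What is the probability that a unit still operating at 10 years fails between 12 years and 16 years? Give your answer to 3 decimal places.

This is the probability of reaching 12 but not 16, conditional on being operational at 10: (l_12 − l_16) / l_10.
= (68,462 − 50,226) / 76,331 = 18,236 / 76,331 = 0.238907.

0.239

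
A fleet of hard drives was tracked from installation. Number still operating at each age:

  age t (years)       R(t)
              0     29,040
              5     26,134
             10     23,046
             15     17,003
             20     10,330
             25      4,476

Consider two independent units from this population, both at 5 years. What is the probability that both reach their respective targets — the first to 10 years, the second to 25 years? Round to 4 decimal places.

p₁ = R(10)/R(5) = 23,046/26,134 = 0.881840; p₂ = R(25)/R(5) = 4,476/26,134 = 0.171271.
P(both) = p₁ × p₂ = 0.881840 × 0.171271 = 0.151034.

0.1510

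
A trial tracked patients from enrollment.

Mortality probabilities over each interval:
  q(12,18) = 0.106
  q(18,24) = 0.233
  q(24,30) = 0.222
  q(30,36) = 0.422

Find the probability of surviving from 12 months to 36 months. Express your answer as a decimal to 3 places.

0.308

P(survive 12→36) = (1 − 0.106) × (1 − 0.233) × (1 − 0.222) × (1 − 0.422).
= 0.894 × 0.767 × 0.778 × 0.578 = 0.308347.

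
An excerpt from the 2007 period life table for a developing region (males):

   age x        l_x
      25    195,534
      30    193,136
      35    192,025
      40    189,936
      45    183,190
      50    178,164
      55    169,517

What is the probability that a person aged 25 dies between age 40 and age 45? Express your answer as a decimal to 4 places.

0.0345

We want 15|5q25 = (l_40 − l_45)/l_25.
This is the probability of reaching 40 but not 45, conditional on being alive at 25: (l_40 − l_45) / l_25.
= (189,936 − 183,190) / 195,534 = 6,746 / 195,534 = 0.034500.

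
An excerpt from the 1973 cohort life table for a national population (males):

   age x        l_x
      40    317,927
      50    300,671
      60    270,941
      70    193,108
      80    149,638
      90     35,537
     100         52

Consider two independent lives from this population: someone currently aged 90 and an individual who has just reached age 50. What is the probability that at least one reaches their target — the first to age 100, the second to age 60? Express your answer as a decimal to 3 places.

0.901

p₁ = l_100/l_90 = 52/35,537 = 0.001463; p₂ = l_60/l_50 = 270,941/300,671 = 0.901121.
P(at least one) = 1 − (1−p₁)(1−p₂) = 1 − 0.998537 × 0.098879 = 0.901266.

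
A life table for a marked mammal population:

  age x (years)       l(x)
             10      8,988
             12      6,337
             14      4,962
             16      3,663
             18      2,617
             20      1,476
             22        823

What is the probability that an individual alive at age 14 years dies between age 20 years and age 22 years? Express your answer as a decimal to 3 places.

This is the probability of reaching 20 but not 22, conditional on being alive at 14: (l(20) − l(22)) / l(14).
= (1,476 − 823) / 4,962 = 653 / 4,962 = 0.131600.

0.132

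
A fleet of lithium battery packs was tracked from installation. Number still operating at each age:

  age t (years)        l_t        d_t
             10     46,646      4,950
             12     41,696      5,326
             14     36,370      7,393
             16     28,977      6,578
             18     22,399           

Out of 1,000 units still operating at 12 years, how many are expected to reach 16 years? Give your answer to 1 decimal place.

The relevant probability is 28,977/41,696 = 0.694959.
Expected number = 1,000 × 0.694959 = 695.0.

695.0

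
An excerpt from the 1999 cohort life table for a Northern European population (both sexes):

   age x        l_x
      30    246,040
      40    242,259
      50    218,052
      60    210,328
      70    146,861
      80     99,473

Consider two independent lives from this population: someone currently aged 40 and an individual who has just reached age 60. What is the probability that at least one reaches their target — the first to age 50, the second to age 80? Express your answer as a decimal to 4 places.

0.9473

p₁ = l_50/l_40 = 218,052/242,259 = 0.900078; p₂ = l_80/l_60 = 99,473/210,328 = 0.472942.
P(at least one) = 1 − (1−p₁)(1−p₂) = 1 − 0.099922 × 0.527058 = 0.947335.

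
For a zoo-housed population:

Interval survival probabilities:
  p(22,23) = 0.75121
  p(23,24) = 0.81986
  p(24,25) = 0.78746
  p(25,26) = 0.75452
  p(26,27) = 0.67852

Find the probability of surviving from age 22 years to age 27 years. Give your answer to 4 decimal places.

0.2483

P(survive 22→27) = 0.75121 × 0.81986 × 0.78746 × 0.75452 × 0.67852.
= 0.248292.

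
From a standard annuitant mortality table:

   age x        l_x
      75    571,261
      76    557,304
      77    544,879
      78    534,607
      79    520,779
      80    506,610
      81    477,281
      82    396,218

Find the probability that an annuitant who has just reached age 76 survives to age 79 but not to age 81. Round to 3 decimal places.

We want 3|2q76 = (l_79 − l_81)/l_76.
This is the probability of reaching 79 but not 81, conditional on being alive at 76: (l_79 − l_81) / l_76.
= (520,779 − 477,281) / 557,304 = 43,498 / 557,304 = 0.078051.

0.078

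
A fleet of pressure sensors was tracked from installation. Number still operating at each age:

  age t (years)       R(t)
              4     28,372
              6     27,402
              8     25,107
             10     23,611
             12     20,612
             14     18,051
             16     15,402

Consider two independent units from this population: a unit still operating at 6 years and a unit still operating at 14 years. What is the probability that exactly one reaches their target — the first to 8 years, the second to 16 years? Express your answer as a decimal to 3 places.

0.206

p₁ = R(8)/R(6) = 25,107/27,402 = 0.916247; p₂ = R(16)/R(14) = 15,402/18,051 = 0.853249.
P(exactly one) = p₁(1−p₂) + (1−p₁)p₂ = 0.134460 + 0.071462 = 0.205922.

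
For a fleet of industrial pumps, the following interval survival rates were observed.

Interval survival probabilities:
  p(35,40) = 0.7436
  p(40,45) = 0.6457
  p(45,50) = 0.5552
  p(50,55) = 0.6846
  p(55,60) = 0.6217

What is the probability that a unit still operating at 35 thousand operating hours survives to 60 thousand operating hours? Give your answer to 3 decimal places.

The overall survival probability is 0.7436 × 0.6457 × 0.5552 × 0.6846 × 0.6217.
= 0.113459.

0.113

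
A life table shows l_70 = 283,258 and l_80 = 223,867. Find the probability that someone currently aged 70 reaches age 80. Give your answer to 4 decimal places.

The conditional survival probability is l_80/l_70 = 223,867/283,258 = 0.790329.

0.7903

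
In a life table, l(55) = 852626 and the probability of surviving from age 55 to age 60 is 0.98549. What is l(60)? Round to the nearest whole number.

l(60) = l(55) × p = 852626 × 0.98549 = 840254.

840254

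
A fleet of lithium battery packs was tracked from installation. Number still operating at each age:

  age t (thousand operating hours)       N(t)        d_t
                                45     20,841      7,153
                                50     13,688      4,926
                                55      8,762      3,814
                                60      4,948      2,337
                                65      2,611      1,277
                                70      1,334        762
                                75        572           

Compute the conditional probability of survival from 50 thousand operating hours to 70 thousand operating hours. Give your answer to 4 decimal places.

The conditional survival probability is N(70)/N(50) = 1,334/13,688 = 0.097458.

0.0975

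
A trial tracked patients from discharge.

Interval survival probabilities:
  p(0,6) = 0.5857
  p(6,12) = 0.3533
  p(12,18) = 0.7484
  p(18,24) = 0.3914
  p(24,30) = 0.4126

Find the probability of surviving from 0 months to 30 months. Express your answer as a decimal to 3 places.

The overall survival probability is 0.5857 × 0.3533 × 0.7484 × 0.3914 × 0.4126.
= 0.025009.

0.025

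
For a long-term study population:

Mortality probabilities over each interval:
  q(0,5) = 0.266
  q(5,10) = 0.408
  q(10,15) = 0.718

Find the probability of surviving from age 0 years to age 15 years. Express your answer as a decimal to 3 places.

0.123

The overall survival probability is (1 − 0.266) × (1 − 0.408) × (1 − 0.718).
= 0.734 × 0.592 × 0.282 = 0.122537.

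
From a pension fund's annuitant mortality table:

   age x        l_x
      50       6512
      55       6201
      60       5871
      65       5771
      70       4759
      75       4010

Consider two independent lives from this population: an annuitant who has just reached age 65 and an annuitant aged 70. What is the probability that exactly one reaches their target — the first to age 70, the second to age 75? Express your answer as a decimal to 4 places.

p₁ = l_70/l_65 = 4759/5771 = 0.824640; p₂ = l_75/l_70 = 4010/4759 = 0.842614.
P(exactly one) = p₁(1−p₂) + (1−p₁)p₂ = 0.129787 + 0.147761 = 0.277548.

0.2775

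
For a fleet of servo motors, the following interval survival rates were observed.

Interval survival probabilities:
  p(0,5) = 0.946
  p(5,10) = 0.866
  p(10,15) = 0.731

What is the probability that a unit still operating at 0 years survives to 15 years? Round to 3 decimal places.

Chaining the interval survival probabilities: 0.946 × 0.866 × 0.731.
= 0.598862.

0.599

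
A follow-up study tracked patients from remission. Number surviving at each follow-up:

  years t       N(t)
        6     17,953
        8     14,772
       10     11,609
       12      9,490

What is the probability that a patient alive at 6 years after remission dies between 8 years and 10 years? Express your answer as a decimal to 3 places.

This is the probability of reaching 8 but not 10, conditional on being alive at 6: (N(8) − N(10)) / N(6).
= (14,772 − 11,609) / 17,953 = 3,163 / 17,953 = 0.176182.

0.176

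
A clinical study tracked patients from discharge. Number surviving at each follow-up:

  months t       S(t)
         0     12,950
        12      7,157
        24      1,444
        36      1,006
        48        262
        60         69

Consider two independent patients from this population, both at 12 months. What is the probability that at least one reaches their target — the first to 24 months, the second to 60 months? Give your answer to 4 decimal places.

p₁ = S(24)/S(12) = 1,444/7,157 = 0.201761; p₂ = S(60)/S(12) = 69/7,157 = 0.009641.
P(at least one) = 1 − (1−p₁)(1−p₂) = 1 − 0.798239 × 0.990359 = 0.209457.

0.2095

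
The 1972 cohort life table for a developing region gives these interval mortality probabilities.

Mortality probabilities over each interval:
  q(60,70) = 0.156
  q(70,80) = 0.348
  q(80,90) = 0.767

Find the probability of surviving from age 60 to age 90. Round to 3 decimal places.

P(survive 60→90) = (1 − 0.156) × (1 − 0.348) × (1 − 0.767).
= 0.844 × 0.652 × 0.233 = 0.128217.

0.128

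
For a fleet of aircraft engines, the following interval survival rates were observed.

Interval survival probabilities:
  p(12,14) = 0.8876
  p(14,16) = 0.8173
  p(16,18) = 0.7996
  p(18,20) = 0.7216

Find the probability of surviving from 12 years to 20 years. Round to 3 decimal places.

The overall survival probability is 0.8876 × 0.8173 × 0.7996 × 0.7216.
= 0.418570.

0.419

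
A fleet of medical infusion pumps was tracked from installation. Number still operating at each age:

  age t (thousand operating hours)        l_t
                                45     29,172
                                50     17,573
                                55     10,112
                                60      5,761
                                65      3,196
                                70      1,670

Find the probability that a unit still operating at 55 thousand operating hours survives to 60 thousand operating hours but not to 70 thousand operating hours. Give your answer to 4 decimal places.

This is the probability of reaching 60 but not 70, conditional on being operational at 55: (l_60 − l_70) / l_55.
= (5,761 − 1,670) / 10,112 = 4,091 / 10,112 = 0.404569.

0.4046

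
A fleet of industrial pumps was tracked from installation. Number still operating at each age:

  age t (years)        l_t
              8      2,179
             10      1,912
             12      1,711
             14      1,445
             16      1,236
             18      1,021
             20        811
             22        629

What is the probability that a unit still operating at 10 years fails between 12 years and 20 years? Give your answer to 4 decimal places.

This is the probability of reaching 12 but not 20, conditional on being operational at 10: (l_12 − l_20) / l_10.
= (1,711 − 811) / 1,912 = 900 / 1,912 = 0.470711.

0.4707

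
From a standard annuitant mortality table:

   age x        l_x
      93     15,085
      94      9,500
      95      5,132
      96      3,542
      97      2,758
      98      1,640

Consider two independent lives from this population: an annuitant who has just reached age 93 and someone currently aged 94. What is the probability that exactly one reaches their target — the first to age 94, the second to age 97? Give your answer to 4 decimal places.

0.5544

p₁ = l_94/l_93 = 9,500/15,085 = 0.629765; p₂ = l_97/l_94 = 2,758/9,500 = 0.290316.
P(exactly one) = p₁(1−p₂) + (1−p₁)p₂ = 0.446934 + 0.107485 = 0.554419.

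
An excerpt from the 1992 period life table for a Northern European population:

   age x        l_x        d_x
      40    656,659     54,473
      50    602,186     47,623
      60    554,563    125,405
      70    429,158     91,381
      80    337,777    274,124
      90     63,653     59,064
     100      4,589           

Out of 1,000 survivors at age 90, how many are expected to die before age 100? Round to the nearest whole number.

The relevant probability is 1 − 4,589/63,653 = 0.927906.
Expected number = 1,000 × 0.927906 = 928.

928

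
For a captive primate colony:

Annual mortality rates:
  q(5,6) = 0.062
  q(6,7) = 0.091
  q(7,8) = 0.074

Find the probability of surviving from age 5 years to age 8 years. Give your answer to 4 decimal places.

0.7895

Chaining the interval survival probabilities: (1 − 0.062) × (1 − 0.091) × (1 − 0.074).
= 0.938 × 0.909 × 0.926 = 0.789546.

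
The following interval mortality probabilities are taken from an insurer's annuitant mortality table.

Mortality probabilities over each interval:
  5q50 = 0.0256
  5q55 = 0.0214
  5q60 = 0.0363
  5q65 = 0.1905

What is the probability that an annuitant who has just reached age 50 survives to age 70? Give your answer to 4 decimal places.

0.7439

20p50 = (1 − 0.0256) × (1 − 0.0214) × (1 − 0.0363) × (1 − 0.1905).
= 0.9744 × 0.9786 × 0.9637 × 0.8095 = 0.743877.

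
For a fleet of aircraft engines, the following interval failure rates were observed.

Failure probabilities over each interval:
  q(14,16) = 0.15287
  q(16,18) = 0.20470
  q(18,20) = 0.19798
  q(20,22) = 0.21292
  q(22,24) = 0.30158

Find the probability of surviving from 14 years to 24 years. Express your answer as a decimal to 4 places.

0.2970

P(survive 14→24) = (1 − 0.15287) × (1 − 0.20470) × (1 − 0.19798) × (1 − 0.21292) × (1 − 0.30158).
= 0.84713 × 0.79530 × 0.80202 × 0.78708 × 0.69842 = 0.297031.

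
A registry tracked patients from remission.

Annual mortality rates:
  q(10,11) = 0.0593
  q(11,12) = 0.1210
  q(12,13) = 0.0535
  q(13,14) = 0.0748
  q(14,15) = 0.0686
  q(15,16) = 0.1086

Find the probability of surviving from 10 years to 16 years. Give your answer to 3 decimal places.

Survival from 10 to 16 is the product of surviving each interval: (1 − 0.0593) × (1 − 0.1210) × (1 − 0.0535) × (1 − 0.0748) × (1 − 0.0686) × (1 − 0.1086).
= 0.9407 × 0.8790 × 0.9465 × 0.9252 × 0.9314 × 0.8914 = 0.601181.

0.601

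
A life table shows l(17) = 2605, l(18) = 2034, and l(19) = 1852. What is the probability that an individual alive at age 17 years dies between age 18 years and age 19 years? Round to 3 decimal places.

This is the probability of reaching 18 but not 19, conditional on being alive at 17: (l(18) − l(19)) / l(17).
= (2034 − 1852) / 2605 = 182 / 2605 = 0.069866.

0.070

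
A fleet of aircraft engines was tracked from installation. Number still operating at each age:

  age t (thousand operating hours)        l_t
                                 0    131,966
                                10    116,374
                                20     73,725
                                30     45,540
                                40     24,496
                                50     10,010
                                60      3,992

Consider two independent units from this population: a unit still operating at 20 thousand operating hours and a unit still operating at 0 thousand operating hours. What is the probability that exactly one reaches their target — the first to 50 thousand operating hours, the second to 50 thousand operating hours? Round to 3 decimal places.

0.191

p₁ = l_50/l_20 = 10,010/73,725 = 0.135775; p₂ = l_50/l_0 = 10,010/131,966 = 0.075853.
P(exactly one) = p₁(1−p₂) + (1−p₁)p₂ = 0.125476 + 0.065554 = 0.191030.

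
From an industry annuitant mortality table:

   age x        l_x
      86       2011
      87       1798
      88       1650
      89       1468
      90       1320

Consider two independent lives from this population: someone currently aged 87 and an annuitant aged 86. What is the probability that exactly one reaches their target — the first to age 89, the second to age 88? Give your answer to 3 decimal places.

0.297

p₁ = l_89/l_87 = 1468/1798 = 0.816463; p₂ = l_88/l_86 = 1650/2011 = 0.820487.
P(exactly one) = p₁(1−p₂) + (1−p₁)p₂ = 0.146566 + 0.150590 = 0.297155.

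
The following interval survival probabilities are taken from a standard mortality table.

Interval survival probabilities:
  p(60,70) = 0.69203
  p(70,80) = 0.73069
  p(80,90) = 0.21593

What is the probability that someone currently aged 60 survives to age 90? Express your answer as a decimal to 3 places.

0.109

The overall survival probability is 0.69203 × 0.73069 × 0.21593.
= 0.109187.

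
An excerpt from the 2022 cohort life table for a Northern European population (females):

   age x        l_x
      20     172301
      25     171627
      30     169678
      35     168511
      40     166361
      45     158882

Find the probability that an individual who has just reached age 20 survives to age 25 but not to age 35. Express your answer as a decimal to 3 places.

0.018

This is the probability of reaching 25 but not 35, conditional on being alive at 20: (l_25 − l_35) / l_20.
= (171627 − 168511) / 172301 = 3116 / 172301 = 0.018085.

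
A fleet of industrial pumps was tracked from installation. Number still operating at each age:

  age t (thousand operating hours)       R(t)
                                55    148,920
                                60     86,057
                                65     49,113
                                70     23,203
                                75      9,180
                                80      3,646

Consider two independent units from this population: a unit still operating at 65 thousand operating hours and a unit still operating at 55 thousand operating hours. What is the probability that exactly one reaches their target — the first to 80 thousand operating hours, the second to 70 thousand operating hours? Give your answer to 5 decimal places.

p₁ = R(80)/R(65) = 3,646/49,113 = 0.074237; p₂ = R(70)/R(55) = 23,203/148,920 = 0.155808.
P(exactly one) = p₁(1−p₂) + (1−p₁)p₂ = 0.062670 + 0.144241 = 0.206912.

0.20691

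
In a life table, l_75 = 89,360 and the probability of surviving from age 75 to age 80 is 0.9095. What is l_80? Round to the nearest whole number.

81273

l_80 = l_75 × p = 89,360 × 0.9095 = 81273.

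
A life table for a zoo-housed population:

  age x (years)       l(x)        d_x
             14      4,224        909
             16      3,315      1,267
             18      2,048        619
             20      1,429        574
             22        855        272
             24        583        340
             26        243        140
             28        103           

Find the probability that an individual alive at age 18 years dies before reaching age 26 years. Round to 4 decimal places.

0.8813

P(die before 26 | alive at 18) = 1 − l(26)/l(18) = 1 − 243/2,048 = (1,805)/2,048 = 0.881348.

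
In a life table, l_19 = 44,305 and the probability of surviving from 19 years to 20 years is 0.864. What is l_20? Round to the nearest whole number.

38280

l_20 = l_19 × p = 44,305 × 0.864 = 38280.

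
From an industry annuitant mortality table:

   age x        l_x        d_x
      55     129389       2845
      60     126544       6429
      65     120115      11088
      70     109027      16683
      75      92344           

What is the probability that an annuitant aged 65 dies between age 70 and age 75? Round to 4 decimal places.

0.1389

We want 5|5q65 = (l_70 − l_75)/l_65.
This is the probability of reaching 70 but not 75, conditional on being alive at 65: (l_70 − l_75) / l_65.
= (109027 − 92344) / 120115 = 16683 / 120115 = 0.138892.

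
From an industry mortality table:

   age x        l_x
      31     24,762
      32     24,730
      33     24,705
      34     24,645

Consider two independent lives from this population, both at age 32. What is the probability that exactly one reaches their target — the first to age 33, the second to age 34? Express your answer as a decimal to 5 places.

0.00444

p₁ = l_33/l_32 = 24,705/24,730 = 0.998989; p₂ = l_34/l_32 = 24,645/24,730 = 0.996563.
P(exactly one) = p₁(1−p₂) + (1−p₁)p₂ = 0.003434 + 0.001008 = 0.004441.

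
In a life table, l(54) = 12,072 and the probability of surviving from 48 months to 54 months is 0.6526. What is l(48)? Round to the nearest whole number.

l(48) = l(54) / p = 12,072 / 0.6526 = 18498.

18498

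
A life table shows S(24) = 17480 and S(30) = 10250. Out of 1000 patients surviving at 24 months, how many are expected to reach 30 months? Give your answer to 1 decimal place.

The relevant probability is 10250/17480 = 0.586384.
Expected number = 1000 × 0.586384 = 586.4.

586.4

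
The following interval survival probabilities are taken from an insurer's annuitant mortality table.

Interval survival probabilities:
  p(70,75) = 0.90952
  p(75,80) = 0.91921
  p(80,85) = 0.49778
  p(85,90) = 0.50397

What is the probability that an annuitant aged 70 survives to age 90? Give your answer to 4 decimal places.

Chaining the interval survival probabilities: 0.90952 × 0.91921 × 0.49778 × 0.50397.
= 0.209734.

0.2097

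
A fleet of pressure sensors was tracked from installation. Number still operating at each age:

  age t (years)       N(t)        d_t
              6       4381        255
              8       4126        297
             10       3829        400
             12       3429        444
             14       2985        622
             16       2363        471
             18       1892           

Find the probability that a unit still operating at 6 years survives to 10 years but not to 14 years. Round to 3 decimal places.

This is the probability of reaching 10 but not 14, conditional on being operational at 6: (N(10) − N(14)) / N(6).
= (3829 − 2985) / 4381 = 844 / 4381 = 0.192650.

0.193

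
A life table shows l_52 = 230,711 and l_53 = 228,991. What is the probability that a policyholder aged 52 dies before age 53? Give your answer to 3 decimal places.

P(die before 53 | alive at 52) = 1 − l_53/l_52 = 1 − 228,991/230,711 = (1,720)/230,711 = 0.007455.

0.007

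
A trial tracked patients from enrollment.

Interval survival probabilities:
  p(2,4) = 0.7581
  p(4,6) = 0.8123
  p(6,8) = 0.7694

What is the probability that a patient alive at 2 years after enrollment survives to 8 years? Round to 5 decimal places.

Chaining the interval survival probabilities: 0.7581 × 0.8123 × 0.7694.
= 0.473800.

0.47380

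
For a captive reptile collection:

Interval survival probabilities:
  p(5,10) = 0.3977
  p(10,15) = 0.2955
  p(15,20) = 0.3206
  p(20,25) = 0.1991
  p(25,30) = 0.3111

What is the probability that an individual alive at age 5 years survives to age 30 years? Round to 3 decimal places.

Chaining the interval survival probabilities: 0.3977 × 0.2955 × 0.3206 × 0.1991 × 0.3111.
= 0.002334.

0.002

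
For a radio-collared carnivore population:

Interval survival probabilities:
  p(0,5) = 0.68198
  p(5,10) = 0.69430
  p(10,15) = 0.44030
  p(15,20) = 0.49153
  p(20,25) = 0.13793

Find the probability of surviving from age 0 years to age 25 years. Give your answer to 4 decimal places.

Survival from 0 to 25 is the product of surviving each interval: 0.68198 × 0.69430 × 0.44030 × 0.49153 × 0.13793.
= 0.014134.

0.0141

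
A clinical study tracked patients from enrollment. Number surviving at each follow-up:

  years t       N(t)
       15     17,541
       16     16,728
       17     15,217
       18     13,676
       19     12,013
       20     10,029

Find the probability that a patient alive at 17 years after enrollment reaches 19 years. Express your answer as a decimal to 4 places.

The conditional survival probability is N(19)/N(17) = 12,013/15,217 = 0.789446.

0.7894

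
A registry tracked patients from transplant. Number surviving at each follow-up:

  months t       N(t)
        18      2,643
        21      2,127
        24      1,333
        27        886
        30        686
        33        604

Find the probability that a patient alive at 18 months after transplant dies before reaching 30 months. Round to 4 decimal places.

0.7404

P(die before 30 | alive at 18) = 1 − N(30)/N(18) = 1 − 686/2,643 = (1,957)/2,643 = 0.740446.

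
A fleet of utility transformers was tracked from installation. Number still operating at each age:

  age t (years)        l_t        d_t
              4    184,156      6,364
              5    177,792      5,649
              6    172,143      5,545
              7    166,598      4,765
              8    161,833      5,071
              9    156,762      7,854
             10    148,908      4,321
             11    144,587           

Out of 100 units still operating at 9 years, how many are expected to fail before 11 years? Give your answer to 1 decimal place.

7.8

The relevant probability is 1 − 144,587/156,762 = 0.077666.
Expected number = 100 × 0.077666 = 7.8.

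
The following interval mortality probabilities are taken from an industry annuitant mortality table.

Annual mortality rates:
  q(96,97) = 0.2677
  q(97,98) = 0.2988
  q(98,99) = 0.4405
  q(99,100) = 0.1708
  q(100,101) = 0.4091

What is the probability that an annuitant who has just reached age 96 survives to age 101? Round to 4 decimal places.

0.1408

Survival from 96 to 101 is the product of surviving each interval: (1 − 0.2677) × (1 − 0.2988) × (1 − 0.4405) × (1 − 0.1708) × (1 − 0.4091).
= 0.7323 × 0.7012 × 0.5595 × 0.8292 × 0.5909 = 0.140768.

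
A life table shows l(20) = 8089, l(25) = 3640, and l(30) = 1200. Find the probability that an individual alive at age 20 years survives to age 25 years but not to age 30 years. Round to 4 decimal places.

This is the probability of reaching 25 but not 30, conditional on being alive at 20: (l(25) − l(30)) / l(20).
= (3640 − 1200) / 8089 = 2440 / 8089 = 0.301644.

0.3016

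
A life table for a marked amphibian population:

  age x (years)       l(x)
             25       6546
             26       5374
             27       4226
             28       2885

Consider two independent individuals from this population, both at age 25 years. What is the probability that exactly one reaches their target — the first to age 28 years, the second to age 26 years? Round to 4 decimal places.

p₁ = l(28)/l(25) = 2885/6546 = 0.440727; p₂ = l(26)/l(25) = 5374/6546 = 0.820959.
P(exactly one) = p₁(1−p₂) + (1−p₁)p₂ = 0.078908 + 0.459140 = 0.538048.

0.5380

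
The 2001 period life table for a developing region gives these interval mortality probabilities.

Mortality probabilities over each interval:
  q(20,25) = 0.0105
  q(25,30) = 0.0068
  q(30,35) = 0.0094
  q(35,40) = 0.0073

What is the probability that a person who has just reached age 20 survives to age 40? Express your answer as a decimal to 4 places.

P(survive 20→40) = (1 − 0.0105) × (1 − 0.0068) × (1 − 0.0094) × (1 − 0.0073).
= 0.9895 × 0.9932 × 0.9906 × 0.9927 = 0.966427.

0.9664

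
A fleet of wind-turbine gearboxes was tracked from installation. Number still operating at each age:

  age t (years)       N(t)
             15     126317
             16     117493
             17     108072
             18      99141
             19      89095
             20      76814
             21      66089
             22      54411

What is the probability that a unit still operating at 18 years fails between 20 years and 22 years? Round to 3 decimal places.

0.226

This is the probability of reaching 20 but not 22, conditional on being operational at 18: (N(20) − N(22)) / N(18).
= (76814 − 54411) / 99141 = 22403 / 99141 = 0.225971.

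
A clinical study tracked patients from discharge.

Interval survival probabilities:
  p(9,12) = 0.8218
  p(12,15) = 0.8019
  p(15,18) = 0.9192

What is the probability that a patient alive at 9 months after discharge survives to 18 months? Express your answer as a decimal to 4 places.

P(survive 9→18) = 0.8218 × 0.8019 × 0.9192.
= 0.605754.

0.6058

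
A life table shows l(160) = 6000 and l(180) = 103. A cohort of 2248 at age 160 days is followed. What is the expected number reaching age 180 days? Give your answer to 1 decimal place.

The relevant probability is 103/6000 = 0.017167.
Expected number = 2248 × 0.017167 = 38.6.

38.6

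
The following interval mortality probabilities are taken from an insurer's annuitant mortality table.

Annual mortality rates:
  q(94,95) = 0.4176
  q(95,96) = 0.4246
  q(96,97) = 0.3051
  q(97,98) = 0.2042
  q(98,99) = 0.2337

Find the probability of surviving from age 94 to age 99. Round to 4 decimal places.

The overall survival probability is (1 − 0.4176) × (1 − 0.4246) × (1 − 0.3051) × (1 − 0.2042) × (1 − 0.2337).
= 0.5824 × 0.5754 × 0.6949 × 0.7958 × 0.7663 = 0.142009.

0.1420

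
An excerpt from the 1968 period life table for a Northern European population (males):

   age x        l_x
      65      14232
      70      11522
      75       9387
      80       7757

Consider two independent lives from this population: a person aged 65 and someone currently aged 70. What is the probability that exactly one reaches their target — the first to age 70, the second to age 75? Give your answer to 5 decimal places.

p₁ = l_70/l_65 = 11522/14232 = 0.809584; p₂ = l_75/l_70 = 9387/11522 = 0.814702.
P(exactly one) = p₁(1−p₂) + (1−p₁)p₂ = 0.150014 + 0.155132 = 0.305147.

0.30515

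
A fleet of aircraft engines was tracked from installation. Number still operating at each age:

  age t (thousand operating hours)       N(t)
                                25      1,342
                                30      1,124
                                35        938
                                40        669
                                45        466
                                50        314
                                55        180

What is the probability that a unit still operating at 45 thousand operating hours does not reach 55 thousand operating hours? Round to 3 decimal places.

0.614

P(fail before 55 | operational at 45) = 1 − N(55)/N(45) = 1 − 180/466 = (286)/466 = 0.613734.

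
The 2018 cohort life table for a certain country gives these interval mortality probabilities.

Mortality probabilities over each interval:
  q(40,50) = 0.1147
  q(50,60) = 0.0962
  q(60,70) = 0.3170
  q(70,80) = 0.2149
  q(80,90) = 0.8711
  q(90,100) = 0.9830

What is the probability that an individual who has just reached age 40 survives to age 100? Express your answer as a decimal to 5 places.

0.00094

The overall survival probability is (1 − 0.1147) × (1 − 0.0962) × (1 − 0.3170) × (1 − 0.2149) × (1 − 0.8711) × (1 − 0.9830).
= 0.8853 × 0.9038 × 0.6830 × 0.7851 × 0.1289 × 0.0170 = 0.000940.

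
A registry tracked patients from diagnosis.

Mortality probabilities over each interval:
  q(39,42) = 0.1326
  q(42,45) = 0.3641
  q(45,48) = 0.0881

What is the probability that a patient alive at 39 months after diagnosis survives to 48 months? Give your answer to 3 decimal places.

0.503

Chaining the interval survival probabilities: (1 − 0.1326) × (1 − 0.3641) × (1 − 0.0881).
= 0.8674 × 0.6359 × 0.9119 = 0.502985.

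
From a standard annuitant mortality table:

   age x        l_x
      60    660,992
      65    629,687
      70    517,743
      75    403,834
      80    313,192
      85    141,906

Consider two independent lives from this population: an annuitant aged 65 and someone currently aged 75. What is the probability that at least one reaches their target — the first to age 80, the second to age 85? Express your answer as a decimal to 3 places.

p₁ = l_80/l_65 = 313,192/629,687 = 0.497377; p₂ = l_85/l_75 = 141,906/403,834 = 0.351397.
P(at least one) = 1 − (1−p₁)(1−p₂) = 1 − 0.502623 × 0.648603 = 0.673997.

0.674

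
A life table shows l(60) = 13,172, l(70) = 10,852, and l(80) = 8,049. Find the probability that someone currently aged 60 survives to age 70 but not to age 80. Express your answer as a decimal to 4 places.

This is the probability of reaching 70 but not 80, conditional on being alive at 60: (l(70) − l(80)) / l(60).
= (10,852 − 8,049) / 13,172 = 2,803 / 13,172 = 0.212800.

0.2128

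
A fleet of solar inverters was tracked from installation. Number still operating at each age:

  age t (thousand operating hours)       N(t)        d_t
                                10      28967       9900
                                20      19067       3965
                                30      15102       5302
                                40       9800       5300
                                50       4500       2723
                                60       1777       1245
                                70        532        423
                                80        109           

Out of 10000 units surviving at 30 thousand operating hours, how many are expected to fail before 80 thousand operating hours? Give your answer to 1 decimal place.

9927.8

The relevant probability is 1 − 109/15102 = 0.992782.
Expected number = 10000 × 0.992782 = 9927.8.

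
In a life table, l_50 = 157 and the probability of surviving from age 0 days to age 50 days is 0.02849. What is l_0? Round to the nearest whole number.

5511

l_0 = l_50 / p = 157 / 0.02849 = 5511.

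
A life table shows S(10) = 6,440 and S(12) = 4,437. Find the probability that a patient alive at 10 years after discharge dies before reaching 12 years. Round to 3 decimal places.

P(die before 12 | alive at 10) = 1 − S(12)/S(10) = 1 − 4,437/6,440 = (2,003)/6,440 = 0.311025.

0.311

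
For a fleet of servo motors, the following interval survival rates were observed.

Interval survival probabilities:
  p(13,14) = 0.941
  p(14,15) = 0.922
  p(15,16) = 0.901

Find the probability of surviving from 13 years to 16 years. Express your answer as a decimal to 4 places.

0.7817

The overall survival probability is 0.941 × 0.922 × 0.901.
= 0.781709.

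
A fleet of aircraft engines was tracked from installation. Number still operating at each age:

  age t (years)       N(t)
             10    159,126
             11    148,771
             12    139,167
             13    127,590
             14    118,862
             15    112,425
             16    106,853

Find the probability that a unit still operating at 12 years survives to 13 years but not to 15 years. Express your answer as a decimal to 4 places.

This is the probability of reaching 13 but not 15, conditional on being operational at 12: (N(13) − N(15)) / N(12).
= (127,590 − 112,425) / 139,167 = 15,165 / 139,167 = 0.108970.

0.1090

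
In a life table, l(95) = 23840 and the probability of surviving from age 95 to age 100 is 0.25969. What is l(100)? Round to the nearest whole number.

6191

l(100) = l(95) × p = 23840 × 0.25969 = 6191.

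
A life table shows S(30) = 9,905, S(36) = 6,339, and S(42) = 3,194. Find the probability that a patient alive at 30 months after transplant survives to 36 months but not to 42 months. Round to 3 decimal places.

0.318

This is the probability of reaching 36 but not 42, conditional on being alive at 30: (S(36) − S(42)) / S(30).
= (6,339 − 3,194) / 9,905 = 3,145 / 9,905 = 0.317516.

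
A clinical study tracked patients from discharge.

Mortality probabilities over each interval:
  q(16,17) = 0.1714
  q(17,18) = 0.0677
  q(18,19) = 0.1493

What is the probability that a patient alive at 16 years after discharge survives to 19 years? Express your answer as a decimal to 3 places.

0.657

P(survive 16→19) = (1 − 0.1714) × (1 − 0.0677) × (1 − 0.1493).
= 0.8286 × 0.9323 × 0.8507 = 0.657169.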